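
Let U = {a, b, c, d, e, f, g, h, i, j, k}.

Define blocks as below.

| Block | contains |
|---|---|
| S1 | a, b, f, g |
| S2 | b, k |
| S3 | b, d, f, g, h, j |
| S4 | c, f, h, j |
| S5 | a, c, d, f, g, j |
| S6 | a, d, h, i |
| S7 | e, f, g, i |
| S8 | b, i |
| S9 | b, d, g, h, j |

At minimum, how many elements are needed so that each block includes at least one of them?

3

Take T = {b, d, f}. Each listed block contains at least one of these, so T is a hitting set of size 3.
No choice of 2 elements meets every block, so 3 is the minimum.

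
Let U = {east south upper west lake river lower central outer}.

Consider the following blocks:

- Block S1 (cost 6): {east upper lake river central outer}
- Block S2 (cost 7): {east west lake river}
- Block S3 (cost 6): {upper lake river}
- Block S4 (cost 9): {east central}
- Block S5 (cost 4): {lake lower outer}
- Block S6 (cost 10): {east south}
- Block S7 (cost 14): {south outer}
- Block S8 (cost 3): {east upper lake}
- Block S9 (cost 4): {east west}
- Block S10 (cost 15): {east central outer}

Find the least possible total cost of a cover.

24

S1, S5, S6, S9 together cover every point (S1 ∪ S5 ∪ S6 ∪ S9 = {east, south, upper, west, lake, river, lower, central, outer}); total cost 6 + 4 + 10 + 4 = 24.
No covering selection has total cost below 24.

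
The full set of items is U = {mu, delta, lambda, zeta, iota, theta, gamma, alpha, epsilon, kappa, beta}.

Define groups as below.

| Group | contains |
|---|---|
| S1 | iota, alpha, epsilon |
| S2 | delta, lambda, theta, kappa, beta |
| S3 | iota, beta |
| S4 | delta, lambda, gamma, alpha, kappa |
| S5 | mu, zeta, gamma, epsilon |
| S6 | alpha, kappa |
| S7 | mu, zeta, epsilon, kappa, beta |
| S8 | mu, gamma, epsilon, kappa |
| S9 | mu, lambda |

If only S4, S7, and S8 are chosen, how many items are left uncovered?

2

Union of S4, S7, S8 = {mu, delta, lambda, zeta, gamma, alpha, epsilon, kappa, beta}.
Not covered: iota, theta — 2 items.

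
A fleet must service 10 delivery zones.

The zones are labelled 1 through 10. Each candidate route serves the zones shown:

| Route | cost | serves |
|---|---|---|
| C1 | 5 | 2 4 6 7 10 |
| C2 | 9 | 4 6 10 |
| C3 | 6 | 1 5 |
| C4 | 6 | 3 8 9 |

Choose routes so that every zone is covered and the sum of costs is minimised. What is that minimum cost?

17

C1, C3, C4 together cover every zone (C1 ∪ C3 ∪ C4 = {1, 2, 3, 4, 5, 6, 7, 8, 9, 10}); total cost 5 + 6 + 6 = 17.
No covering selection has total cost below 17.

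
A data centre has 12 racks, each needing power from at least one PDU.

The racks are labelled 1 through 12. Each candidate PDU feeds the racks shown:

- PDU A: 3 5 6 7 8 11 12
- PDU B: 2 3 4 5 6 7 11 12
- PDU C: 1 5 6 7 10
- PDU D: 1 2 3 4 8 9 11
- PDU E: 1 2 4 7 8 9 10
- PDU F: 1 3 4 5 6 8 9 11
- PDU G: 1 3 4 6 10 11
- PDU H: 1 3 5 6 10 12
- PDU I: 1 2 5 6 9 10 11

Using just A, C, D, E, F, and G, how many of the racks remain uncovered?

Union of A, C, D, E, F, G = {1, 2, 3, 4, 5, 6, 7, 8, 9, 10, 11, 12} — that's every rack, so 0 are uncovered.

0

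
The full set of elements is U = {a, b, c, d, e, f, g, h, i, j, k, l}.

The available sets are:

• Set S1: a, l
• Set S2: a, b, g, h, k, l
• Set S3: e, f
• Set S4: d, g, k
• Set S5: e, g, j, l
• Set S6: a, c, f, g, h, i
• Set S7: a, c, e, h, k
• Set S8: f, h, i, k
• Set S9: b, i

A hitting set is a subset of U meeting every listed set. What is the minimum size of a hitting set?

Take T = {a, d, e, i}. Each listed set contains at least one of these, so T is a hitting set of size 4.
The sets S1, S3, S4, S9 are pairwise disjoint, so any hitting set needs a separate element for each — at least 4. Hence 4 is optimal.

4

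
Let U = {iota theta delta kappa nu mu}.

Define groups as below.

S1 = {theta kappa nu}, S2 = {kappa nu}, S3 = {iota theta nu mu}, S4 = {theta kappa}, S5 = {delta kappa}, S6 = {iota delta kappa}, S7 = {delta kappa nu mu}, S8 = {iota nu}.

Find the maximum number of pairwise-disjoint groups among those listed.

S5, S8 are pairwise disjoint (S5={delta,kappa}; S8={iota,nu}).
Every remaining group overlaps one of these, and no 3 of the listed groups are pairwise disjoint, so 2 is the maximum.

2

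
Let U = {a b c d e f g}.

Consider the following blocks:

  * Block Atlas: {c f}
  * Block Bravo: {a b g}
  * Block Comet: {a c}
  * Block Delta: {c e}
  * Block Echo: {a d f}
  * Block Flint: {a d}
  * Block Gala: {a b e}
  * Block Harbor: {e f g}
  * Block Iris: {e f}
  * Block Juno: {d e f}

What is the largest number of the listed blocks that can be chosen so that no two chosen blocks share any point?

2

Comet, Juno are pairwise disjoint (Comet={a,c}; Juno={d,e,f}).
Every remaining block overlaps one of these, and no 3 of the listed blocks are pairwise disjoint, so 2 is the maximum.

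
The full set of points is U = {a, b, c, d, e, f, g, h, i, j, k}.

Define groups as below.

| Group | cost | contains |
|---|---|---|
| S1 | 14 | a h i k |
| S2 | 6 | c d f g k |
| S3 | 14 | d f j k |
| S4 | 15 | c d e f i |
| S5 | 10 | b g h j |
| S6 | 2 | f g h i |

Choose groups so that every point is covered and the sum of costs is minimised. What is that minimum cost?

39

S1, S4, S5 together cover every point (S1 ∪ S4 ∪ S5 = {a, b, c, d, e, f, g, h, i, j, k}); total cost 14 + 15 + 10 = 39.
The greedy pick S6, S2, S5, S1, S4 costs 47; no covering selection beats 39.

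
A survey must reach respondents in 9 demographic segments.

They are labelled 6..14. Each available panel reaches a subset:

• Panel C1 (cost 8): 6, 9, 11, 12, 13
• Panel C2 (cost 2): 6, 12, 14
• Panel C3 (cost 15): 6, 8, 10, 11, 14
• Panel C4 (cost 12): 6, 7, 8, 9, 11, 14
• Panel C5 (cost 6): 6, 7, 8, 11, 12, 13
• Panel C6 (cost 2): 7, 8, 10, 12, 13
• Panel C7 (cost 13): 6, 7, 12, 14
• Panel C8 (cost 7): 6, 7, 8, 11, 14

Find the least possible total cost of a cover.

12

C1, C2, C6 together cover every segment (C1 ∪ C2 ∪ C6 = {6, 7, 8, 9, 10, 11, 12, 13, 14}); total cost 8 + 2 + 2 = 12.
No covering selection has total cost below 12.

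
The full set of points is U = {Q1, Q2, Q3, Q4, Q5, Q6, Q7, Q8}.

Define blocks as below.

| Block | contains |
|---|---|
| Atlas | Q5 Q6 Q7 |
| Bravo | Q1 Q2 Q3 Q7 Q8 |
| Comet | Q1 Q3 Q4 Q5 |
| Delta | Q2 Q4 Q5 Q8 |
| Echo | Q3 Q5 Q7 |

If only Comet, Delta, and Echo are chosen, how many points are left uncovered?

Union of Comet, Delta, Echo = {Q1, Q2, Q3, Q4, Q5, Q7, Q8}.
Not covered: Q6 — 1 point.

1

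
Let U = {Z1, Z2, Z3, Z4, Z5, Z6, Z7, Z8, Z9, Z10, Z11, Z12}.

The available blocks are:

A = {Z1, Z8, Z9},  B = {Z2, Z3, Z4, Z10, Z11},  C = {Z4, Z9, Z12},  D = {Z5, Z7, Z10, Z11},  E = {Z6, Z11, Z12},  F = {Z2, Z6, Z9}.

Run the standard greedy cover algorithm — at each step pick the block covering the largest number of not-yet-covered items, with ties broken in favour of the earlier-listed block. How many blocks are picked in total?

Greedy: pick B (covers 5 new) → pick A (covers 3 new) → pick D (covers 2 new) → pick E (covers 2 new). Total picks: 4.

4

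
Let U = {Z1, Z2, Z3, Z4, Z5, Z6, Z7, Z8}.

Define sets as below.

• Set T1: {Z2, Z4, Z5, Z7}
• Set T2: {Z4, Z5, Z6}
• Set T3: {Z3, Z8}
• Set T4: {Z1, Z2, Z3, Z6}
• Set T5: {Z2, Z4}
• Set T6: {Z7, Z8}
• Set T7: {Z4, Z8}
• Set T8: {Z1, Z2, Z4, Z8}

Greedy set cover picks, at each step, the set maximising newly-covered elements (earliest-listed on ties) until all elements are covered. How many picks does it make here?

Greedy: pick T1 (covers 4 new) → pick T4 (covers 3 new) → pick T3 (covers 1 new). Total picks: 3.

3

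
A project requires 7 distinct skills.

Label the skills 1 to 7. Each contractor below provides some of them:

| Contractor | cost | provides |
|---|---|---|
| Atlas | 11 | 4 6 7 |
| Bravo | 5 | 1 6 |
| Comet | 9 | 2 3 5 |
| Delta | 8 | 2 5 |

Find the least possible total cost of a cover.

25

Atlas, Bravo, Comet together cover every skill (Atlas ∪ Bravo ∪ Comet = {1, 2, 3, 4, 5, 6, 7}); total cost 11 + 5 + 9 = 25.
No covering selection has total cost below 25.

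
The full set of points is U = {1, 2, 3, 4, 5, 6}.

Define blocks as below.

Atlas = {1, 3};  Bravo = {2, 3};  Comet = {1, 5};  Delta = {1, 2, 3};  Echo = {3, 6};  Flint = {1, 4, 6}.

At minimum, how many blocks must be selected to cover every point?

Comet, Delta, and Flint cover everything between them: the union {1, 2, 3, 4, 5, 6} is all of U.
Only Flint contains 4, so Flint is forced; the remaining 3 points need at least 2 more blocks (each remaining block adds at most 2) — so at least 3 blocks are needed, and 3 is optimal.

3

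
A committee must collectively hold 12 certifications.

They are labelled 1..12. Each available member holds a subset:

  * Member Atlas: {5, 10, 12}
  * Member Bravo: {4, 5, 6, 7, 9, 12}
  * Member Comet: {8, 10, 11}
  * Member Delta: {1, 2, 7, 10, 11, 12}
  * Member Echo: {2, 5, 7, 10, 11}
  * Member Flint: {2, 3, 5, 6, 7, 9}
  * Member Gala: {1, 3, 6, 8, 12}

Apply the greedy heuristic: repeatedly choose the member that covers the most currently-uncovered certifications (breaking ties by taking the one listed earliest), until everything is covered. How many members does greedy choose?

Greedy: pick Bravo (covers 6 new) → pick Delta (covers 4 new) → pick Gala (covers 2 new). Total picks: 3.

3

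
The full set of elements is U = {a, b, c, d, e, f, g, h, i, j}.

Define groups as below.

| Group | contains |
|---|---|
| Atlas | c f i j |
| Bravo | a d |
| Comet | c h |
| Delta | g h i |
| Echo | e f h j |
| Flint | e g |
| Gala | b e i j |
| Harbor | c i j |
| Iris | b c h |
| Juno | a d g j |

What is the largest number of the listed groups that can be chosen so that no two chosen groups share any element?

Atlas, Bravo, Flint are pairwise disjoint (Atlas={c,f,i,j}; Bravo={a,d}; Flint={e,g}).
Every remaining group overlaps one of these, and no 4 of the listed groups are pairwise disjoint, so 3 is the maximum.

3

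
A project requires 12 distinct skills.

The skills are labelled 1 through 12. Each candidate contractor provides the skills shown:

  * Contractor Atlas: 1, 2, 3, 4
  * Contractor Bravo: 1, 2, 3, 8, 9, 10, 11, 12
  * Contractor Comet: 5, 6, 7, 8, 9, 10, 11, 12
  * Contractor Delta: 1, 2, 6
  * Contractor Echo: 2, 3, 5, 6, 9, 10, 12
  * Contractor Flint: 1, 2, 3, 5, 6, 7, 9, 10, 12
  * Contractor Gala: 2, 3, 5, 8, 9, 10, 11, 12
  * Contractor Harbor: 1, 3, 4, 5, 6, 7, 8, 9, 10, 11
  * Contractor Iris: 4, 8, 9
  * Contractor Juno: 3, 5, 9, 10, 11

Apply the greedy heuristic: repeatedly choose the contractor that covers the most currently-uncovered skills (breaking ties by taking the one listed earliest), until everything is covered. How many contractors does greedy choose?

2

Greedy: pick Harbor (covers 10 new) → pick Bravo (covers 2 new). Total picks: 2.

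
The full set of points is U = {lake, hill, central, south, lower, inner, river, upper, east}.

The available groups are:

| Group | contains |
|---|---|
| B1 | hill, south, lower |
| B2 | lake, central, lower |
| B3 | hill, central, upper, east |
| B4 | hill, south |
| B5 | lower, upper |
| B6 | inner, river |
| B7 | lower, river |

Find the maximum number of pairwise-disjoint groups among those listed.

B2, B4, B6 are pairwise disjoint (B2={lake,central,lower}; B4={hill,south}; B6={inner,river}).
Every remaining group overlaps one of these, and no 4 of the listed groups are pairwise disjoint, so 3 is the maximum.

3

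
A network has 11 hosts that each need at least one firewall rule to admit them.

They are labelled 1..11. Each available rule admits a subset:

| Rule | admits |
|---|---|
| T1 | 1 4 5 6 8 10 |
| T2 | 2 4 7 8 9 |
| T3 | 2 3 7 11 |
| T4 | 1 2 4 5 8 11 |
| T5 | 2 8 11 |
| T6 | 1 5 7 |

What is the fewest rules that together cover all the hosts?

Take {T1, T2, T3}. Their union is {1, 2, 3, 4, 5, 6, 7, 8, 9, 10, 11}, which is all 11 hosts.
Only T3 contains 3, so T3 is forced; the remaining 7 hosts need at least 2 more rules (each remaining rule adds at most 6) — so at least 3 rules are needed, and 3 is optimal.

3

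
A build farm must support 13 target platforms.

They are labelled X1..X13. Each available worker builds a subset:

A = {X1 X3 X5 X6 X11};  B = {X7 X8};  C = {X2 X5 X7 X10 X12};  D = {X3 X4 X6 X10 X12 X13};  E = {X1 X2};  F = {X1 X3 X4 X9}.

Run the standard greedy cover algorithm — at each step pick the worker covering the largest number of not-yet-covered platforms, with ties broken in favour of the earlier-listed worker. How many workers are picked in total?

Greedy: pick D (covers 6 new) → pick A (covers 3 new) → pick B (covers 2 new) → pick C (covers 1 new) → pick F (covers 1 new). Total picks: 5.

5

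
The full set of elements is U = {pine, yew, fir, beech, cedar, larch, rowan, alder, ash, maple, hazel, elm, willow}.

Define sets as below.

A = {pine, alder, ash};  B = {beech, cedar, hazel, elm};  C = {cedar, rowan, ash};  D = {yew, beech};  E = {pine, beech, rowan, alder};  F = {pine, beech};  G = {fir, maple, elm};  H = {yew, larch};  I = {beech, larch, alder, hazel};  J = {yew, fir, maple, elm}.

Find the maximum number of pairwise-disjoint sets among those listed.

4

C, F, G, H are pairwise disjoint (C={cedar,rowan,ash}; F={pine,beech}; G={fir,maple,elm}; H={yew,larch}).
Every remaining set overlaps one of these, and no 5 of the listed sets are pairwise disjoint, so 4 is the maximum.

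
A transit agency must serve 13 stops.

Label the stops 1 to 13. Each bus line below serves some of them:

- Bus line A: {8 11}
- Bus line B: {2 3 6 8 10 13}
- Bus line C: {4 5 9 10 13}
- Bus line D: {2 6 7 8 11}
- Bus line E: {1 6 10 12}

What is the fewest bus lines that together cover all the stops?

4

Take {B, C, D, E}. Their union is {1, 2, 3, 4, 5, 6, 7, 8, 9, 10, 11, 12, 13}, which is all 13 stops.
Only E contains 1, so E is forced; the remaining 9 stops need at least 3 more bus lines (each remaining bus line adds at most 4) — so at least 4 bus lines are needed, and 4 is optimal.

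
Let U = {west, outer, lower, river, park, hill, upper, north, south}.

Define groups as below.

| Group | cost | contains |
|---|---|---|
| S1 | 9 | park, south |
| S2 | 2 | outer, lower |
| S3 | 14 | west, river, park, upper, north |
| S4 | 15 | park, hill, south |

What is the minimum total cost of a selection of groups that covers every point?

31

S2, S3, S4 together cover every point (S2 ∪ S3 ∪ S4 = {west, outer, lower, river, park, hill, upper, north, south}); total cost 2 + 14 + 15 = 31.
No covering selection has total cost below 31.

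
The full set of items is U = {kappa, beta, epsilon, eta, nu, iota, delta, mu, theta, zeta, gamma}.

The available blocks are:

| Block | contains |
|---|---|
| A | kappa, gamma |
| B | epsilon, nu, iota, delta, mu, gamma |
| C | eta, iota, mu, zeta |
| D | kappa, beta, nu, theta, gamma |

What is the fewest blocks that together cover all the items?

B and C and D together: B ∪ C ∪ D = {kappa, beta, epsilon, eta, nu, iota, delta, mu, theta, zeta, gamma} — every item is covered.
Only D contains beta, so D is forced; the remaining 6 items need at least 2 more blocks (each remaining block adds at most 4) — so at least 3 blocks are needed, and 3 is optimal.

3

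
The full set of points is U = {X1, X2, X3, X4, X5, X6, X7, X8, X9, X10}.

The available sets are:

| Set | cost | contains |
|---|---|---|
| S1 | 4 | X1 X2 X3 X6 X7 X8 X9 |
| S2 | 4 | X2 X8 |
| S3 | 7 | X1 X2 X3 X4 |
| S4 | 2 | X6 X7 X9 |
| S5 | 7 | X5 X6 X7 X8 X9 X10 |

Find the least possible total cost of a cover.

14

S3, S5 together cover every point (S3 ∪ S5 = {X1, X2, X3, X4, X5, X6, X7, X8, X9, X10}); total cost 7 + 7 = 14.
The greedy pick S1, S5, S3 costs 18; no covering selection beats 14.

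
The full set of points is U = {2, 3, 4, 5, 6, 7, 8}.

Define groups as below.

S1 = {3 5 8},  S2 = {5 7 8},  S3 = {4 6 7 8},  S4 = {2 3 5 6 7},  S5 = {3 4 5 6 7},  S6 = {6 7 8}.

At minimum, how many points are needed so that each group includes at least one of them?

The 2 points {5, 8} hit every group.
No single point lies in every group, so at least 2 are needed and 2 is optimal.

2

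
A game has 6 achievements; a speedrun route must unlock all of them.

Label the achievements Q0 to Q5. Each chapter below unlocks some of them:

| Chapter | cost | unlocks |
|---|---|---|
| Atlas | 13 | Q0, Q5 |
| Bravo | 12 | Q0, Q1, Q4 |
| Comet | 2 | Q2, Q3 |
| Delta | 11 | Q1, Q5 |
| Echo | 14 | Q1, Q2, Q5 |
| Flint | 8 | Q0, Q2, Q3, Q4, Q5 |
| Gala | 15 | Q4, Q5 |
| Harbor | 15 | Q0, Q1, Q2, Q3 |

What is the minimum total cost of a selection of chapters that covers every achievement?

19

Delta, Flint together cover every achievement (Delta ∪ Flint = {Q0, Q1, Q2, Q3, Q4, Q5}); total cost 11 + 8 = 19.
The greedy pick Comet, Flint, Delta costs 21; no covering selection beats 19.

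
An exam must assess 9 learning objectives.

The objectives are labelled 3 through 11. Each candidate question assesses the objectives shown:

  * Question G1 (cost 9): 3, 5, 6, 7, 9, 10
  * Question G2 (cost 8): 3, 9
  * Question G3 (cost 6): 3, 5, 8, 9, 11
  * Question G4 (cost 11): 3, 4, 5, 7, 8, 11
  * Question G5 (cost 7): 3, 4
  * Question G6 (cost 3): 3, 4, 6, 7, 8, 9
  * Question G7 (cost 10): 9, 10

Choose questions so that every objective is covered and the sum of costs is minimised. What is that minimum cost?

G1, G3, G6 together cover every objective (G1 ∪ G3 ∪ G6 = {3, 4, 5, 6, 7, 8, 9, 10, 11}); total cost 9 + 6 + 3 = 18.
No covering selection has total cost below 18.

18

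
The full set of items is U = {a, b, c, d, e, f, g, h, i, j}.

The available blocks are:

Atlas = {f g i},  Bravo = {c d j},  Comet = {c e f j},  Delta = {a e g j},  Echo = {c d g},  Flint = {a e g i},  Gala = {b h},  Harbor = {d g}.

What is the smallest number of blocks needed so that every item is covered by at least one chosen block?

Comet and Echo and Flint and Gala together: Comet ∪ Echo ∪ Flint ∪ Gala = {a, b, c, d, e, f, g, h, i, j} — every item is covered.
No 3 of the 8 blocks cover everything (all 56 combinations miss at least one item), so 4 is optimal.

4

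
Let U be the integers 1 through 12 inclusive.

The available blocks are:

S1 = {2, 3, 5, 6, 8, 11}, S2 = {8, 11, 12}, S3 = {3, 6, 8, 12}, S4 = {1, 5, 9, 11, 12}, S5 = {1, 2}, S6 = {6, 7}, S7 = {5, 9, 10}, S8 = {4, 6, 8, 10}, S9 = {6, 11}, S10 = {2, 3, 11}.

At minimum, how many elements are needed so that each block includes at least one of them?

H = {2, 6, 10, 11} meets every block (each contains at least one member of H), and |H| = 4.
The blocks S2, S5, S6, S7 are pairwise disjoint, so any hitting set needs a separate element for each — at least 4. Hence 4 is optimal.

4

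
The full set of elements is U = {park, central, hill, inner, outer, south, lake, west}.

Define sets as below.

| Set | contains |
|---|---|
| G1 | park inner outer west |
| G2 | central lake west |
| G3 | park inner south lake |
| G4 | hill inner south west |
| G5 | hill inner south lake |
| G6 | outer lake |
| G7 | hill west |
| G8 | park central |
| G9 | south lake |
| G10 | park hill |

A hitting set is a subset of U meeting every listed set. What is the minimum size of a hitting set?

Take H = {park, lake, west}. Each listed set contains at least one of these, so H is a hitting set of size 3.
The sets G4, G6, G8 are pairwise disjoint, so any hitting set needs a separate element for each — at least 3. Hence 3 is optimal.

3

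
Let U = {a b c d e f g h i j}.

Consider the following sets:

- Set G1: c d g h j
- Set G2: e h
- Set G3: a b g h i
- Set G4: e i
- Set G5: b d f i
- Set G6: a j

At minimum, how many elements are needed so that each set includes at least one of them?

The 3 elements {a, d, e} hit every set.
The sets G2, G5, G6 are pairwise disjoint, so any hitting set needs a separate element for each — at least 3. Hence 3 is optimal.

3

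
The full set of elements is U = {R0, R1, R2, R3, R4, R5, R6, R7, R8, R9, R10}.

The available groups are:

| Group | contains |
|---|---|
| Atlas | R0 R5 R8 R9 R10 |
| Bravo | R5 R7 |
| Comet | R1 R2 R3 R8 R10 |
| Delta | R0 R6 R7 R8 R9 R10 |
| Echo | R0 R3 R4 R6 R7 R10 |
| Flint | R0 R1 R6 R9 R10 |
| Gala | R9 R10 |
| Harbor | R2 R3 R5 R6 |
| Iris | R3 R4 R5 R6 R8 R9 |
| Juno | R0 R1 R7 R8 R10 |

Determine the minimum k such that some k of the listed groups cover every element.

3

Comet, Delta, and Iris cover everything between them: the union {R0, R1, R2, R3, R4, R5, R6, R7, R8, R9, R10} is all of U.
No 2 of the 10 groups cover everything (all 45 combinations miss at least one element), so 3 is optimal.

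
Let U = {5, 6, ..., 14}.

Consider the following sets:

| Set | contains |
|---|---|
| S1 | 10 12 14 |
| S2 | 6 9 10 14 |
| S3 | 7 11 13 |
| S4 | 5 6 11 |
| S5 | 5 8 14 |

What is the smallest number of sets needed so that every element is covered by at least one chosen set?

4

Take {S1, S2, S3, S5}. Their union is {5, 6, 7, 8, 9, 10, 11, 12, 13, 14}, which is all 10 elements.
Only S5 contains 8, so S5 is forced; the remaining 7 elements need at least 3 more sets (each remaining set adds at most 3) — so at least 4 sets are needed, and 4 is optimal.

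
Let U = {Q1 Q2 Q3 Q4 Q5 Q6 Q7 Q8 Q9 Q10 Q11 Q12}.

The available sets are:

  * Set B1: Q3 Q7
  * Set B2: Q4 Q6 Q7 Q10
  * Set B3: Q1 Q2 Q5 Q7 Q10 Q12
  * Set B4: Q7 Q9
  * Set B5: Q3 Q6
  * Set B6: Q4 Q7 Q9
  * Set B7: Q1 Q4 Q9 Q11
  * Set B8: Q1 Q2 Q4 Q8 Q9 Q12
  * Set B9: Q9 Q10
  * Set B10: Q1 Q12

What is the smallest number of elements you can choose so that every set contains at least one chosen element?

H = {Q3, Q7, Q9, Q12} meets every set (each contains at least one member of H), and |H| = 4.
No choice of 3 elements meets every set, so 4 is the minimum.

4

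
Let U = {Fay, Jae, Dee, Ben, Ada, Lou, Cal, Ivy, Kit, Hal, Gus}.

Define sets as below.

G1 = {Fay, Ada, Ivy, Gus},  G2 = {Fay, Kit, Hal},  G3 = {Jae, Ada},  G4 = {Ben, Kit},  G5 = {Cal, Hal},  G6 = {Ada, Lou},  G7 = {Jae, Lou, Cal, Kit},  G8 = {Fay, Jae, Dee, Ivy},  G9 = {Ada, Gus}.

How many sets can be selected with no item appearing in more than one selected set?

G4, G5, G6, G8 are pairwise disjoint (G4={Ben,Kit}; G5={Cal,Hal}; G6={Ada,Lou}; G8={Fay,Jae,Dee,Ivy}).
Every remaining set overlaps one of these, and no 5 of the listed sets are pairwise disjoint, so 4 is the maximum.

4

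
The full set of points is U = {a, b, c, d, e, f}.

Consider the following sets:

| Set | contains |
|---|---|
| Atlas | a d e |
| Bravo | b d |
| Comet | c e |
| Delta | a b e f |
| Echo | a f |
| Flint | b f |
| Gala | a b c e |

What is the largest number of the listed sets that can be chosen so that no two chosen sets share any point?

Bravo, Comet, Echo are pairwise disjoint (Bravo={b,d}; Comet={c,e}; Echo={a,f}).
Every remaining set overlaps one of these, and no 4 of the listed sets are pairwise disjoint, so 3 is the maximum.

3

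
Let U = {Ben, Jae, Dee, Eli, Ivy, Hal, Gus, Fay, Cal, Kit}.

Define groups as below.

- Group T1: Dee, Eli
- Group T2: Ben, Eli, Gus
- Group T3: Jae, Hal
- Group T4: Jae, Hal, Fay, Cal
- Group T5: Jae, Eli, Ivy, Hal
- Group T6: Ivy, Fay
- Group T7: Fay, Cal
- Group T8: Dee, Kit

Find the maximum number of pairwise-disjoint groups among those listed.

4

T2, T3, T7, T8 are pairwise disjoint (T2={Ben,Eli,Gus}; T3={Jae,Hal}; T7={Fay,Cal}; T8={Dee,Kit}).
Every remaining group overlaps one of these, and no 5 of the listed groups are pairwise disjoint, so 4 is the maximum.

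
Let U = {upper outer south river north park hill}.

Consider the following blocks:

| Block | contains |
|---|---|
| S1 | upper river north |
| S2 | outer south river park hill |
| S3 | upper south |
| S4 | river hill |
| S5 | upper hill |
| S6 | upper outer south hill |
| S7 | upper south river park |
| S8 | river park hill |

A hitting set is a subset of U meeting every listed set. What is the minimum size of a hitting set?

H = {upper, river} meets every block (each contains at least one member of H), and |H| = 2.
The blocks S3, S8 are pairwise disjoint, so any hitting set needs a separate element for each — at least 2. Hence 2 is optimal.

2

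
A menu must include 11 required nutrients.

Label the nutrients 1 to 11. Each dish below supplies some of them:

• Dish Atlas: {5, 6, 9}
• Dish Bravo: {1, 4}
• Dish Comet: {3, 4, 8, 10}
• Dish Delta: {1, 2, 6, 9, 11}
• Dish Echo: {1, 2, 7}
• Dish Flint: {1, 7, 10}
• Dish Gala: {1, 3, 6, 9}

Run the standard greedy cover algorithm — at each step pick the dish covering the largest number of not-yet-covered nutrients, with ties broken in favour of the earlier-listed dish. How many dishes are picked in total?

4

Greedy: pick Delta (covers 5 new) → pick Comet (covers 4 new) → pick Atlas (covers 1 new) → pick Echo (covers 1 new). Total picks: 4.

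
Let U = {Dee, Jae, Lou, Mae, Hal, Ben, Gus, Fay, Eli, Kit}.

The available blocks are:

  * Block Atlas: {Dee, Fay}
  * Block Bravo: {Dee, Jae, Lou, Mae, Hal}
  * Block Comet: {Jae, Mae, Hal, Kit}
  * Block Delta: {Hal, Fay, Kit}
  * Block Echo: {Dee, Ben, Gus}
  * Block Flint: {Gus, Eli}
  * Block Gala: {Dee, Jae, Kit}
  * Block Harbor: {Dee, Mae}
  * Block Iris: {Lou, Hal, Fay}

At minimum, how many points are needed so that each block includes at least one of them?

Take H = {Dee, Hal, Eli}. Each listed block contains at least one of these, so H is a hitting set of size 3.
The blocks Atlas, Comet, Flint are pairwise disjoint, so any hitting set needs a separate point for each — at least 3. Hence 3 is optimal.

3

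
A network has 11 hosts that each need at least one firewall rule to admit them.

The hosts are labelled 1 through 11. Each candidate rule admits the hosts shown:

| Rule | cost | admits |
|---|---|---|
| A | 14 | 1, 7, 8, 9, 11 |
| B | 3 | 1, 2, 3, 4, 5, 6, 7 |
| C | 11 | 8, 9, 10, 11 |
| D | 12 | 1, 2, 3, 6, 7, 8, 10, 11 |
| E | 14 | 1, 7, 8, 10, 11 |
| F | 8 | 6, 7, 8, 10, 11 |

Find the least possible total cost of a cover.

B, C together cover every host (B ∪ C = {1, 2, 3, 4, 5, 6, 7, 8, 9, 10, 11}); total cost 3 + 11 = 14.
The greedy pick B, F, C costs 22; no covering selection beats 14.

14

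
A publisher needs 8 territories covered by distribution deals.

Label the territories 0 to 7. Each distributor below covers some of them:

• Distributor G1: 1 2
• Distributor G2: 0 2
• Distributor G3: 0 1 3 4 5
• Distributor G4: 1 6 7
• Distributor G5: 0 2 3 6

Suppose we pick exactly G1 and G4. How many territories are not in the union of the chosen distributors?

4

Union of G1, G4 = {1, 2, 6, 7}.
Not covered: 0, 3, 4, 5 — 4 territories.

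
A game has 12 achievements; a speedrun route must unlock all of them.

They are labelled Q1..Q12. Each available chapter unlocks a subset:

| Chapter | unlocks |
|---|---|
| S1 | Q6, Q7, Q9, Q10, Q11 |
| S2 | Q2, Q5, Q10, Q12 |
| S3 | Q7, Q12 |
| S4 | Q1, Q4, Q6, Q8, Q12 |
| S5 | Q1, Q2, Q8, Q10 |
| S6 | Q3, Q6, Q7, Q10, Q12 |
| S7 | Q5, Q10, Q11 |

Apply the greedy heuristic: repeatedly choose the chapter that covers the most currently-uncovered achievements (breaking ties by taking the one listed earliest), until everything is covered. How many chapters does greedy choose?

Greedy: pick S1 (covers 5 new) → pick S4 (covers 4 new) → pick S2 (covers 2 new) → pick S6 (covers 1 new). Total picks: 4.

4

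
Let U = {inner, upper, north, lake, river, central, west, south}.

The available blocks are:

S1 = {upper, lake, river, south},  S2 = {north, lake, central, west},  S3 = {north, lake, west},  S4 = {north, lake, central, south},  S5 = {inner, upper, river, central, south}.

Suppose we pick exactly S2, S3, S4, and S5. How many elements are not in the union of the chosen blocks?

0

Union of S2, S3, S4, S5 = {inner, upper, north, lake, river, central, west, south} — that's every element, so 0 are uncovered.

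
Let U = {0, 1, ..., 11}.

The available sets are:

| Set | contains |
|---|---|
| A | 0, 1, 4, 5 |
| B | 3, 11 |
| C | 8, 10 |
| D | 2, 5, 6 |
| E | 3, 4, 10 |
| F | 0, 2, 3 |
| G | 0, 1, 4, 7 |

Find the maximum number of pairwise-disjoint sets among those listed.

B, C, D, G are pairwise disjoint (B={3,11}; C={8,10}; D={2,5,6}; G={0,1,4,7}).
Every remaining set overlaps one of these, and no 5 of the listed sets are pairwise disjoint, so 4 is the maximum.

4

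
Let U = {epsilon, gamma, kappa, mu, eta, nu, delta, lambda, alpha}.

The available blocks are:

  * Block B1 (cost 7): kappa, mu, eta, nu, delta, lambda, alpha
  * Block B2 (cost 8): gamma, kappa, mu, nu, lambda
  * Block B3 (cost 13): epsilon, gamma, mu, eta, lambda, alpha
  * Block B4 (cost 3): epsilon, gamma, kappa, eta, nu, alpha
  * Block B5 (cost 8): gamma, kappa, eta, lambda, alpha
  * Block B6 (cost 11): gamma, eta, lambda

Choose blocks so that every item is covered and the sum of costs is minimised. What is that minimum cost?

10

B1, B4 together cover every item (B1 ∪ B4 = {epsilon, gamma, kappa, mu, eta, nu, delta, lambda, alpha}); total cost 7 + 3 = 10.
No covering selection has total cost below 10.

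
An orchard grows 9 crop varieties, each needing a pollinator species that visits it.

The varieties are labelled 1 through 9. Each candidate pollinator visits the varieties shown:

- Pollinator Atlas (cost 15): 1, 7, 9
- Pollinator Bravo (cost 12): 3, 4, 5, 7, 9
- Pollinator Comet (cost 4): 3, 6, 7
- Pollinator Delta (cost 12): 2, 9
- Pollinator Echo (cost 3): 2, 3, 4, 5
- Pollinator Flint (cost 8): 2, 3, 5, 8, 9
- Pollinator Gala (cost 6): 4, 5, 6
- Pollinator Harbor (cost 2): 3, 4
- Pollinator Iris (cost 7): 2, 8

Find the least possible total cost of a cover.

Atlas, Comet, Flint, Harbor together cover every variety (Atlas ∪ Comet ∪ Flint ∪ Harbor = {1, 2, 3, 4, 5, 6, 7, 8, 9}); total cost 15 + 4 + 8 + 2 = 29.
The greedy pick Echo, Comet, Flint, Atlas costs 30; no covering selection beats 29.

29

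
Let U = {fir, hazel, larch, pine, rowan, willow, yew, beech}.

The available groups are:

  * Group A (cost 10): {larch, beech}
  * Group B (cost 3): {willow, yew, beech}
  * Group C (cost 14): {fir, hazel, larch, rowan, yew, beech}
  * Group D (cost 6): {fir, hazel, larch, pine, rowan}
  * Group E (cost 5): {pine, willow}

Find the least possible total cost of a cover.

B, D together cover every element (B ∪ D = {fir, hazel, larch, pine, rowan, willow, yew, beech}); total cost 3 + 6 = 9.
No covering selection has total cost below 9.

9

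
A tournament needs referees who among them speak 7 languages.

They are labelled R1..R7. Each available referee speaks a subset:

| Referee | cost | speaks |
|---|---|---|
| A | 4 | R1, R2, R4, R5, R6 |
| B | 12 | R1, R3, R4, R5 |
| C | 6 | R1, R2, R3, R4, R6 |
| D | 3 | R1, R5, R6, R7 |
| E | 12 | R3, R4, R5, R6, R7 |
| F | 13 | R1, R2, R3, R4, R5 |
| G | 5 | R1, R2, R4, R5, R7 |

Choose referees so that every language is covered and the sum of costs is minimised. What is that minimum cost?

9

C, D together cover every language (C ∪ D = {R1, R2, R3, R4, R5, R6, R7}); total cost 6 + 3 = 9.
The greedy pick D, A, C costs 13; no covering selection beats 9.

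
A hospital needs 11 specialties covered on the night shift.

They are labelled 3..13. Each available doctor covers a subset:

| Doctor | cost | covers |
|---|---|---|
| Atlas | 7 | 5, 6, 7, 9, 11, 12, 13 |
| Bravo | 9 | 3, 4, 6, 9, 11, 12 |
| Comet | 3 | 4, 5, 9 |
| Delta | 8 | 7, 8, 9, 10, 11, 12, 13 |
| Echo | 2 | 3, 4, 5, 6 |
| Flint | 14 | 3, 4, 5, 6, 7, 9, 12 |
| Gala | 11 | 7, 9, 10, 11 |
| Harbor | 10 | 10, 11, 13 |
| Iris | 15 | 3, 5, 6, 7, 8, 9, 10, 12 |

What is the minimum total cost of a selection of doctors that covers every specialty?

Delta, Echo together cover every specialty (Delta ∪ Echo = {3, 4, 5, 6, 7, 8, 9, 10, 11, 12, 13}); total cost 8 + 2 = 10.
No covering selection has total cost below 10.

10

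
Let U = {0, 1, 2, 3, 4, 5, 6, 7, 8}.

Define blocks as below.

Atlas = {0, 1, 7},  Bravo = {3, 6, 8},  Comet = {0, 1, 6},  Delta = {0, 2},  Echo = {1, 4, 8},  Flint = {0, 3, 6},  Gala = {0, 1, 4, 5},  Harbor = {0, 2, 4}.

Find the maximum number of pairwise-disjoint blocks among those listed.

Bravo, Delta are pairwise disjoint (Bravo={3,6,8}; Delta={0,2}).
Every remaining block overlaps one of these, and no 3 of the listed blocks are pairwise disjoint, so 2 is the maximum.

2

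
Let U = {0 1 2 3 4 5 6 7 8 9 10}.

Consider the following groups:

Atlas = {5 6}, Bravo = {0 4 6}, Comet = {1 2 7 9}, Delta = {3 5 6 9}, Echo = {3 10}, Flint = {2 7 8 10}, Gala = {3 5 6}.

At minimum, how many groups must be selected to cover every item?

Bravo and Comet and Delta and Flint together: Bravo ∪ Comet ∪ Delta ∪ Flint = {0, 1, 2, 3, 4, 5, 6, 7, 8, 9, 10} — every item is covered.
Only Comet contains 1, so Comet is forced; the remaining 7 items need at least 3 more groups (each remaining group adds at most 3) — so at least 4 groups are needed, and 4 is optimal.

4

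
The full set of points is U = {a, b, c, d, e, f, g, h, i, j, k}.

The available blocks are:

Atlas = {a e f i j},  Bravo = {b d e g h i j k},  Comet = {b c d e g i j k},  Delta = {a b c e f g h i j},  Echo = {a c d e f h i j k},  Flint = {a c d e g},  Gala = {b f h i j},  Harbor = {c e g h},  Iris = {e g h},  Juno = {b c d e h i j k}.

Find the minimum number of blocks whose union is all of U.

Bravo and Delta together: Bravo ∪ Delta = {a, b, c, d, e, f, g, h, i, j, k} — every point is covered.
No single block has all 11 points (the largest, Delta, has 9), so 2 is optimal.

2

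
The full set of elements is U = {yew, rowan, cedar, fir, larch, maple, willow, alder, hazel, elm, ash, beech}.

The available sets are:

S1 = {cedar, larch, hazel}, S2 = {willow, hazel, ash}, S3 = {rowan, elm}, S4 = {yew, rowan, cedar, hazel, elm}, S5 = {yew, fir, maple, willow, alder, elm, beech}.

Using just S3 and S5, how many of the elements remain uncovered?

4

Union of S3, S5 = {yew, rowan, fir, maple, willow, alder, elm, beech}.
Not covered: cedar, larch, hazel, ash — 4 elements.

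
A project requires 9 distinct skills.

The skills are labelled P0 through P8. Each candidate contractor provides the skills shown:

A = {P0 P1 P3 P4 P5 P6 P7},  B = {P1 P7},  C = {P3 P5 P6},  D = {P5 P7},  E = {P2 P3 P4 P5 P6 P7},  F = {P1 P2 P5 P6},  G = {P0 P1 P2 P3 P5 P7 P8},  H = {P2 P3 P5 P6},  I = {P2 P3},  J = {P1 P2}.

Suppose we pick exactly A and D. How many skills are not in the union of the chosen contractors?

Union of A, D = {P0, P1, P3, P4, P5, P6, P7}.
Not covered: P2, P8 — 2 skills.

2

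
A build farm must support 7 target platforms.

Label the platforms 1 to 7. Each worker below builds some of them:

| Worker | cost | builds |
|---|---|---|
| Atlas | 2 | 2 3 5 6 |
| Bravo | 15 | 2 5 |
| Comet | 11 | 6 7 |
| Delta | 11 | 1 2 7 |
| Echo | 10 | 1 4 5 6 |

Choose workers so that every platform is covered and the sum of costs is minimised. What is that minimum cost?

Atlas, Delta, Echo together cover every platform (Atlas ∪ Delta ∪ Echo = {1, 2, 3, 4, 5, 6, 7}); total cost 2 + 11 + 10 = 23.
No covering selection has total cost below 23.

23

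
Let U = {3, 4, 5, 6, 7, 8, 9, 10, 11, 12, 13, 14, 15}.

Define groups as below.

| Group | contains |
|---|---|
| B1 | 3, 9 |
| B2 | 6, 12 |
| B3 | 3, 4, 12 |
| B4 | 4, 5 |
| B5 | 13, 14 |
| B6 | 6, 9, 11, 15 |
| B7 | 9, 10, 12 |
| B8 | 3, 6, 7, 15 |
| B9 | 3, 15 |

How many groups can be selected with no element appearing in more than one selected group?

4

B4, B5, B7, B8 are pairwise disjoint (B4={4,5}; B5={13,14}; B7={9,10,12}; B8={3,6,7,15}).
Every remaining group overlaps one of these, and no 5 of the listed groups are pairwise disjoint, so 4 is the maximum.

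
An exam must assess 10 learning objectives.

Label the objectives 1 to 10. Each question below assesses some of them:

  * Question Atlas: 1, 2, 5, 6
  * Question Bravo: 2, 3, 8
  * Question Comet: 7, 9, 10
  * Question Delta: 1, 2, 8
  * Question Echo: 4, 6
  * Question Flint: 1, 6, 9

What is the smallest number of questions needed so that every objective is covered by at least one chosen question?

Take {Atlas, Bravo, Comet, Echo}. Their union is {1, 2, 3, 4, 5, 6, 7, 8, 9, 10}, which is all 10 objectives.
Only Bravo contains 3, so Bravo is forced; the remaining 7 objectives need at least 3 more questions (each remaining question adds at most 3) — so at least 4 questions are needed, and 4 is optimal.

4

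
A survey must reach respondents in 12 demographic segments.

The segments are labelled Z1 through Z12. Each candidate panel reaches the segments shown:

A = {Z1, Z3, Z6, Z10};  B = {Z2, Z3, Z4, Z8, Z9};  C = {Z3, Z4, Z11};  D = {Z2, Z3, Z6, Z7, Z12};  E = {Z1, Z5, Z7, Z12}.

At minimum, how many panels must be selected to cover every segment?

4

A and B and C and E together: A ∪ B ∪ C ∪ E = {Z1, Z2, Z3, Z4, Z5, Z6, Z7, Z8, Z9, Z10, Z11, Z12} — every segment is covered.
Only C contains Z11, so C is forced; the remaining 9 segments need at least 3 more panels (each remaining panel adds at most 4) — so at least 4 panels are needed, and 4 is optimal.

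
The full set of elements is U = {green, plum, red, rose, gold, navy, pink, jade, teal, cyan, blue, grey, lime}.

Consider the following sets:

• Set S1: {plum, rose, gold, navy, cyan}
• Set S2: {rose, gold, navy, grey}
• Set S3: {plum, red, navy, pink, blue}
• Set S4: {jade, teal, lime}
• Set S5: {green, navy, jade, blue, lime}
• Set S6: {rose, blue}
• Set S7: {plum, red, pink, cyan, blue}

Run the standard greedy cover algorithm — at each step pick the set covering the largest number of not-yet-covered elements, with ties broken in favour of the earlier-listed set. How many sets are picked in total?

Greedy: pick S1 (covers 5 new) → pick S5 (covers 4 new) → pick S3 (covers 2 new) → pick S2 (covers 1 new) → pick S4 (covers 1 new). Total picks: 5.
(The true minimum cover uses only 4 sets, so greedy is not optimal here.)

5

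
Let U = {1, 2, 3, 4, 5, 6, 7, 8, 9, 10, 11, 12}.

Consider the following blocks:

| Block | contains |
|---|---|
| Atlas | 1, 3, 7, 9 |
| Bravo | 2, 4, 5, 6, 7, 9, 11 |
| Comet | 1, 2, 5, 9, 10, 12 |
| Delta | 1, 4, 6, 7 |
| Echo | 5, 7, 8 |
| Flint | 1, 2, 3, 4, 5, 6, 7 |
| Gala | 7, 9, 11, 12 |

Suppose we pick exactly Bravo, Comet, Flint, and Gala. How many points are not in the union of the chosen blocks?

1

Union of Bravo, Comet, Flint, Gala = {1, 2, 3, 4, 5, 6, 7, 9, 10, 11, 12}.
Not covered: 8 — 1 point.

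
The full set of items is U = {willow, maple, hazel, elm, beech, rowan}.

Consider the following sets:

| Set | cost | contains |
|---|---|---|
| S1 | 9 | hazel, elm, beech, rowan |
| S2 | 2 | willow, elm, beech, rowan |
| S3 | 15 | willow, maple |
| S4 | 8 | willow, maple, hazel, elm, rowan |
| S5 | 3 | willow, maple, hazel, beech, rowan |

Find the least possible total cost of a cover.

5

S2, S5 together cover every item (S2 ∪ S5 = {willow, maple, hazel, elm, beech, rowan}); total cost 2 + 3 = 5.
No covering selection has total cost below 5.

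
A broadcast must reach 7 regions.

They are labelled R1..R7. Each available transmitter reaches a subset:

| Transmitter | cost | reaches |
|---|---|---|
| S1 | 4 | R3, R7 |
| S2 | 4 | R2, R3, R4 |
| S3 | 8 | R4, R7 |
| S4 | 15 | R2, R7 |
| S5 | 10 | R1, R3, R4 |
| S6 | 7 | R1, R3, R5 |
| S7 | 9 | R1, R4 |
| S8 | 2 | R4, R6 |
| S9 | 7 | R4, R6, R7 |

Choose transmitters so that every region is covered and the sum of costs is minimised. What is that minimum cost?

S1, S2, S6, S8 together cover every region (S1 ∪ S2 ∪ S6 ∪ S8 = {R1, R2, R3, R4, R5, R6, R7}); total cost 4 + 4 + 7 + 2 = 17.
No covering selection has total cost below 17.

17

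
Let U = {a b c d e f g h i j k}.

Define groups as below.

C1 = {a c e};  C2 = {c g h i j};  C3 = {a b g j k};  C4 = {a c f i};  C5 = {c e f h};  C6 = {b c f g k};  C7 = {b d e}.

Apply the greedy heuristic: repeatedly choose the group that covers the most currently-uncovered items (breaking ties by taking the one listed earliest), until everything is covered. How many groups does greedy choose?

4

Greedy: pick C2 (covers 5 new) → pick C3 (covers 3 new) → pick C5 (covers 2 new) → pick C7 (covers 1 new). Total picks: 4.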